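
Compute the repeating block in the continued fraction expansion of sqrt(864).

Write x_i = (sqrt(864) + m_i)/d_i with (m_0, d_0) = (0, 1). a_0 = floor(sqrt(864)) = 29, since 29^2 = 841 <= 864 < 900 = 30^2.
Iterate m_{i+1} = d_i*a_i - m_i, d_{i+1} = (864 - m_{i+1}^2)/d_i, a_{i+1} = floor((a_0 + m_{i+1})/d_{i+1}):
  m_1 = 1*29 - 0 = 29, d_1 = (864 - 29^2)/1 = 23/1 = 23, a_1 = floor((29 + 29)/23) = 2.
  m_2 = 23*2 - 29 = 17, d_2 = (864 - 17^2)/23 = 575/23 = 25, a_2 = floor((29 + 17)/25) = 1.
  m_3 = 25*1 - 17 = 8, d_3 = (864 - 8^2)/25 = 800/25 = 32, a_3 = floor((29 + 8)/32) = 1.
  m_4 = 32*1 - 8 = 24, d_4 = (864 - 24^2)/32 = 288/32 = 9, a_4 = floor((29 + 24)/9) = 5.
  m_5 = 9*5 - 24 = 21, d_5 = (864 - 21^2)/9 = 423/9 = 47, a_5 = floor((29 + 21)/47) = 1.
  m_6 = 47*1 - 21 = 26, d_6 = (864 - 26^2)/47 = 188/47 = 4, a_6 = floor((29 + 26)/4) = 13.
  m_7 = 4*13 - 26 = 26, d_7 = (864 - 26^2)/4 = 188/4 = 47, a_7 = floor((29 + 26)/47) = 1.
  m_8 = 47*1 - 26 = 21, d_8 = (864 - 21^2)/47 = 423/47 = 9, a_8 = floor((29 + 21)/9) = 5.
  m_9 = 9*5 - 21 = 24, d_9 = (864 - 24^2)/9 = 288/9 = 32, a_9 = floor((29 + 24)/32) = 1.
  m_10 = 32*1 - 24 = 8, d_10 = (864 - 8^2)/32 = 800/32 = 25, a_10 = floor((29 + 8)/25) = 1.
  m_11 = 25*1 - 8 = 17, d_11 = (864 - 17^2)/25 = 575/25 = 23, a_11 = floor((29 + 17)/23) = 2.
  m_12 = 23*2 - 17 = 29, d_12 = (864 - 29^2)/23 = 23/23 = 1, a_12 = floor((29 + 29)/1) = 58.
  m_13 = 1*58 - 29 = 29, d_13 = (864 - 29^2)/1 = 23/1 = 23: (m_13, d_13) = (m_1, d_1) = (29, 23), so from here the quotients repeat a_1, ..., a_12; the period length is 12.
Hence the expansion of sqrt(864) is a_0 = 29 followed by the repeating block 2, 1, 1, 5, 1, 13, 1, 5, 1, 1, 2, 58 (period 12).

[29; (2, 1, 1, 5, 1, 13, 1, 5, 1, 1, 2, 58)]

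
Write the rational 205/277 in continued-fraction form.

Run the Euclidean algorithm on 205 and 277; the successive quotients are the partial quotients a_0, a_1, ... (each step inverts the fractional part left over by the previous one):
  205 = 0*277 + 205, so a_0 = 0.
  277 = 1*205 + 72, so a_1 = 1.
  205 = 2*72 + 61, so a_2 = 2.
  72 = 1*61 + 11, so a_3 = 1.
  61 = 5*11 + 6, so a_4 = 5.
  11 = 1*6 + 5, so a_5 = 1.
  6 = 1*5 + 1, so a_6 = 1.
  5 = 5*1 + 0, so a_7 = 5.
The remainder reaches 0 after 8 divisions, so the expansion has 8 partial quotients, read off in order.

[0; 1, 2, 1, 5, 1, 1, 5]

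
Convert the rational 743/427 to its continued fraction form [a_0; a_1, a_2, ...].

[1; 1, 2, 1, 5, 1, 1, 8]

Run the Euclidean algorithm on 743 and 427; the successive quotients are the partial quotients a_0, a_1, ... (each step inverts the fractional part left over by the previous one):
  743 = 1*427 + 316, so a_0 = 1.
  427 = 1*316 + 111, so a_1 = 1.
  316 = 2*111 + 94, so a_2 = 2.
  111 = 1*94 + 17, so a_3 = 1.
  94 = 5*17 + 9, so a_4 = 5.
  17 = 1*9 + 8, so a_5 = 1.
  9 = 1*8 + 1, so a_6 = 1.
  8 = 8*1 + 0, so a_7 = 8.
The remainder reaches 0 after 8 divisions, so the expansion has 8 partial quotients, read off in order.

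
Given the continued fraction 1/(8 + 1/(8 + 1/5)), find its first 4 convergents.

Using the convergent recurrence p_i = a_i*p_{i-1} + p_{i-2}, q_i = a_i*q_{i-1} + q_{i-2} with p_{-2}=0, p_{-1}=1, q_{-2}=1, q_{-1}=0:
  i=0: a_0=0, p_0 = 0*1 + 0 = 0, q_0 = 0*0 + 1 = 1.
  i=1: a_1=8, p_1 = 8*0 + 1 = 1, q_1 = 8*1 + 0 = 8.
  i=2: a_2=8, p_2 = 8*1 + 0 = 8, q_2 = 8*8 + 1 = 65.
  i=3: a_3=5, p_3 = 5*8 + 1 = 41, q_3 = 5*65 + 8 = 333.

0/1, 1/8, 8/65, 41/333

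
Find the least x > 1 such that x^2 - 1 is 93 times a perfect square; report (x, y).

First expand sqrt(93) as a continued fraction. With x_i = (sqrt(93) + m_i)/d_i and (m_0, d_0) = (0, 1): a_0 = floor(sqrt(93)) = 9, since 9^2 = 81 <= 93 < 100 = 10^2.
Iterate m_{i+1} = d_i*a_i - m_i, d_{i+1} = (93 - m_{i+1}^2)/d_i, a_{i+1} = floor((a_0 + m_{i+1})/d_{i+1}):
  m_1 = 1*9 - 0 = 9, d_1 = (93 - 9^2)/1 = 12/1 = 12, a_1 = floor((9 + 9)/12) = 1.
  m_2 = 12*1 - 9 = 3, d_2 = (93 - 3^2)/12 = 84/12 = 7, a_2 = floor((9 + 3)/7) = 1.
  m_3 = 7*1 - 3 = 4, d_3 = (93 - 4^2)/7 = 77/7 = 11, a_3 = floor((9 + 4)/11) = 1.
  m_4 = 11*1 - 4 = 7, d_4 = (93 - 7^2)/11 = 44/11 = 4, a_4 = floor((9 + 7)/4) = 4.
  m_5 = 4*4 - 7 = 9, d_5 = (93 - 9^2)/4 = 12/4 = 3, a_5 = floor((9 + 9)/3) = 6.
  m_6 = 3*6 - 9 = 9, d_6 = (93 - 9^2)/3 = 12/3 = 4, a_6 = floor((9 + 9)/4) = 4.
  m_7 = 4*4 - 9 = 7, d_7 = (93 - 7^2)/4 = 44/4 = 11, a_7 = floor((9 + 7)/11) = 1.
  m_8 = 11*1 - 7 = 4, d_8 = (93 - 4^2)/11 = 77/11 = 7, a_8 = floor((9 + 4)/7) = 1.
  m_9 = 7*1 - 4 = 3, d_9 = (93 - 3^2)/7 = 84/7 = 12, a_9 = floor((9 + 3)/12) = 1.
  m_10 = 12*1 - 3 = 9, d_10 = (93 - 9^2)/12 = 12/12 = 1, a_10 = floor((9 + 9)/1) = 18.
  m_11 = 1*18 - 9 = 9, d_11 = (93 - 9^2)/1 = 12/1 = 12: (m_11, d_11) = (m_1, d_1) = (9, 12), so from here the quotients repeat a_1, ..., a_10; the period length is 10.
So sqrt(93) = [9; (1, 1, 1, 4, 6, 4, 1, 1, 1, 18)] with period length k = 10.
k is even, so the fundamental solution of x^2 - 93y^2 = 1 is (p_{k-1}, q_{k-1}) = (p_9, q_9); compute convergents through index 9.
Convergents (p_i = a_i*p_{i-1} + p_{i-2}, q_i = a_i*q_{i-1} + q_{i-2} with p_{-2}=0, p_{-1}=1, q_{-2}=1, q_{-1}=0):
  i=0: a_0=9, p_0 = 9*1 + 0 = 9, q_0 = 9*0 + 1 = 1.
  i=1: a_1=1, p_1 = 1*9 + 1 = 10, q_1 = 1*1 + 0 = 1.
  i=2: a_2=1, p_2 = 1*10 + 9 = 19, q_2 = 1*1 + 1 = 2.
  i=3: a_3=1, p_3 = 1*19 + 10 = 29, q_3 = 1*2 + 1 = 3.
  i=4: a_4=4, p_4 = 4*29 + 19 = 135, q_4 = 4*3 + 2 = 14.
  i=5: a_5=6, p_5 = 6*135 + 29 = 839, q_5 = 6*14 + 3 = 87.
  i=6: a_6=4, p_6 = 4*839 + 135 = 3491, q_6 = 4*87 + 14 = 362.
  i=7: a_7=1, p_7 = 1*3491 + 839 = 4330, q_7 = 1*362 + 87 = 449.
  i=8: a_8=1, p_8 = 1*4330 + 3491 = 7821, q_8 = 1*449 + 362 = 811.
  i=9: a_9=1, p_9 = 1*7821 + 4330 = 12151, q_9 = 1*811 + 449 = 1260.
Check: 12151^2 - 93*1260^2 = 147646801 - 147646800 = 1, so (x, y) = (12151, 1260) solves the equation, and by the theorem it is the least positive solution.

(x, y) = (12151, 1260)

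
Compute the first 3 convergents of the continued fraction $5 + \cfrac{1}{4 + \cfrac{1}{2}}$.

Using the convergent recurrence p_i = a_i*p_{i-1} + p_{i-2}, q_i = a_i*q_{i-1} + q_{i-2} with p_{-2}=0, p_{-1}=1, q_{-2}=1, q_{-1}=0:
  i=0: a_0=5, p_0 = 5*1 + 0 = 5, q_0 = 5*0 + 1 = 1.
  i=1: a_1=4, p_1 = 4*5 + 1 = 21, q_1 = 4*1 + 0 = 4.
  i=2: a_2=2, p_2 = 2*21 + 5 = 47, q_2 = 2*4 + 1 = 9.

5/1, 21/4, 47/9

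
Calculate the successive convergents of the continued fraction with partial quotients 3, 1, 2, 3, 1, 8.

3/1, 4/1, 11/3, 37/10, 48/13, 421/114

Using the convergent recurrence p_i = a_i*p_{i-1} + p_{i-2}, q_i = a_i*q_{i-1} + q_{i-2} with p_{-2}=0, p_{-1}=1, q_{-2}=1, q_{-1}=0:
  i=0: a_0=3, p_0 = 3*1 + 0 = 3, q_0 = 3*0 + 1 = 1.
  i=1: a_1=1, p_1 = 1*3 + 1 = 4, q_1 = 1*1 + 0 = 1.
  i=2: a_2=2, p_2 = 2*4 + 3 = 11, q_2 = 2*1 + 1 = 3.
  i=3: a_3=3, p_3 = 3*11 + 4 = 37, q_3 = 3*3 + 1 = 10.
  i=4: a_4=1, p_4 = 1*37 + 11 = 48, q_4 = 1*10 + 3 = 13.
  i=5: a_5=8, p_5 = 8*48 + 37 = 421, q_5 = 8*13 + 10 = 114.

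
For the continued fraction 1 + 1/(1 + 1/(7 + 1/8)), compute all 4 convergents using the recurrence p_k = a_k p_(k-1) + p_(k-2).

Using the convergent recurrence p_i = a_i*p_{i-1} + p_{i-2}, q_i = a_i*q_{i-1} + q_{i-2} with p_{-2}=0, p_{-1}=1, q_{-2}=1, q_{-1}=0:
  i=0: a_0=1, p_0 = 1*1 + 0 = 1, q_0 = 1*0 + 1 = 1.
  i=1: a_1=1, p_1 = 1*1 + 1 = 2, q_1 = 1*1 + 0 = 1.
  i=2: a_2=7, p_2 = 7*2 + 1 = 15, q_2 = 7*1 + 1 = 8.
  i=3: a_3=8, p_3 = 8*15 + 2 = 122, q_3 = 8*8 + 1 = 65.

1/1, 2/1, 15/8, 122/65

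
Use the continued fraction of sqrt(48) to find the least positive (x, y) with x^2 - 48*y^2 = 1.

First expand sqrt(48) as a continued fraction. With x_i = (sqrt(48) + m_i)/d_i and (m_0, d_0) = (0, 1): a_0 = floor(sqrt(48)) = 6, since 6^2 = 36 <= 48 < 49 = 7^2.
Iterate m_{i+1} = d_i*a_i - m_i, d_{i+1} = (48 - m_{i+1}^2)/d_i, a_{i+1} = floor((a_0 + m_{i+1})/d_{i+1}):
  m_1 = 1*6 - 0 = 6, d_1 = (48 - 6^2)/1 = 12/1 = 12, a_1 = floor((6 + 6)/12) = 1.
  m_2 = 12*1 - 6 = 6, d_2 = (48 - 6^2)/12 = 12/12 = 1, a_2 = floor((6 + 6)/1) = 12.
  m_3 = 1*12 - 6 = 6, d_3 = (48 - 6^2)/1 = 12/1 = 12: (m_3, d_3) = (m_1, d_1) = (6, 12), so from here the quotients repeat a_1, a_2; the period length is 2.
So sqrt(48) = [6; (1, 12)] with period length k = 2.
k is even, so the fundamental solution of x^2 - 48y^2 = 1 is (p_{k-1}, q_{k-1}) = (p_1, q_1); compute convergents through index 1.
Convergents (p_i = a_i*p_{i-1} + p_{i-2}, q_i = a_i*q_{i-1} + q_{i-2} with p_{-2}=0, p_{-1}=1, q_{-2}=1, q_{-1}=0):
  i=0: a_0=6, p_0 = 6*1 + 0 = 6, q_0 = 6*0 + 1 = 1.
  i=1: a_1=1, p_1 = 1*6 + 1 = 7, q_1 = 1*1 + 0 = 1.
Check: 7^2 - 48*1^2 = 49 - 48 = 1, so (x, y) = (7, 1) solves the equation, and by the theorem it is the least positive solution.

(x, y) = (7, 1)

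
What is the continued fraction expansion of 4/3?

Run the Euclidean algorithm on 4 and 3; the successive quotients are the partial quotients a_0, a_1, ... (each step inverts the fractional part left over by the previous one):
  4 = 1*3 + 1, so a_0 = 1.
  3 = 3*1 + 0, so a_1 = 3.
The remainder reaches 0 after 2 divisions, so the expansion has 2 partial quotients, read off in order.

[1; 3]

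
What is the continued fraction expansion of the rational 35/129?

[0; 3, 1, 2, 5, 2]

Run the Euclidean algorithm on 35 and 129; the successive quotients are the partial quotients a_0, a_1, ... (each step inverts the fractional part left over by the previous one):
  35 = 0*129 + 35, so a_0 = 0.
  129 = 3*35 + 24, so a_1 = 3.
  35 = 1*24 + 11, so a_2 = 1.
  24 = 2*11 + 2, so a_3 = 2.
  11 = 5*2 + 1, so a_4 = 5.
  2 = 2*1 + 0, so a_5 = 2.
The remainder reaches 0 after 6 divisions, so the expansion has 6 partial quotients, read off in order.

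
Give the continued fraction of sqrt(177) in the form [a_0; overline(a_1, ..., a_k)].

[13; overline(3, 3, 2, 8, 2, 3, 3, 26)]

Write x_i = (sqrt(177) + m_i)/d_i with (m_0, d_0) = (0, 1). a_0 = floor(sqrt(177)) = 13, since 13^2 = 169 <= 177 < 196 = 14^2.
Iterate m_{i+1} = d_i*a_i - m_i, d_{i+1} = (177 - m_{i+1}^2)/d_i, a_{i+1} = floor((a_0 + m_{i+1})/d_{i+1}):
  m_1 = 1*13 - 0 = 13, d_1 = (177 - 13^2)/1 = 8/1 = 8, a_1 = floor((13 + 13)/8) = 3.
  m_2 = 8*3 - 13 = 11, d_2 = (177 - 11^2)/8 = 56/8 = 7, a_2 = floor((13 + 11)/7) = 3.
  m_3 = 7*3 - 11 = 10, d_3 = (177 - 10^2)/7 = 77/7 = 11, a_3 = floor((13 + 10)/11) = 2.
  m_4 = 11*2 - 10 = 12, d_4 = (177 - 12^2)/11 = 33/11 = 3, a_4 = floor((13 + 12)/3) = 8.
  m_5 = 3*8 - 12 = 12, d_5 = (177 - 12^2)/3 = 33/3 = 11, a_5 = floor((13 + 12)/11) = 2.
  m_6 = 11*2 - 12 = 10, d_6 = (177 - 10^2)/11 = 77/11 = 7, a_6 = floor((13 + 10)/7) = 3.
  m_7 = 7*3 - 10 = 11, d_7 = (177 - 11^2)/7 = 56/7 = 8, a_7 = floor((13 + 11)/8) = 3.
  m_8 = 8*3 - 11 = 13, d_8 = (177 - 13^2)/8 = 8/8 = 1, a_8 = floor((13 + 13)/1) = 26.
  m_9 = 1*26 - 13 = 13, d_9 = (177 - 13^2)/1 = 8/1 = 8: (m_9, d_9) = (m_1, d_1) = (13, 8), so from here the quotients repeat a_1, ..., a_8; the period length is 8.
Hence the expansion of sqrt(177) is a_0 = 13 followed by the repeating block 3, 3, 2, 8, 2, 3, 3, 26 (period 8).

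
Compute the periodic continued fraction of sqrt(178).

[13; (2, 1, 12, 1, 2, 26)]

Write x_i = (sqrt(178) + m_i)/d_i with (m_0, d_0) = (0, 1). a_0 = floor(sqrt(178)) = 13, since 13^2 = 169 <= 178 < 196 = 14^2.
Iterate m_{i+1} = d_i*a_i - m_i, d_{i+1} = (178 - m_{i+1}^2)/d_i, a_{i+1} = floor((a_0 + m_{i+1})/d_{i+1}):
  m_1 = 1*13 - 0 = 13, d_1 = (178 - 13^2)/1 = 9/1 = 9, a_1 = floor((13 + 13)/9) = 2.
  m_2 = 9*2 - 13 = 5, d_2 = (178 - 5^2)/9 = 153/9 = 17, a_2 = floor((13 + 5)/17) = 1.
  m_3 = 17*1 - 5 = 12, d_3 = (178 - 12^2)/17 = 34/17 = 2, a_3 = floor((13 + 12)/2) = 12.
  m_4 = 2*12 - 12 = 12, d_4 = (178 - 12^2)/2 = 34/2 = 17, a_4 = floor((13 + 12)/17) = 1.
  m_5 = 17*1 - 12 = 5, d_5 = (178 - 5^2)/17 = 153/17 = 9, a_5 = floor((13 + 5)/9) = 2.
  m_6 = 9*2 - 5 = 13, d_6 = (178 - 13^2)/9 = 9/9 = 1, a_6 = floor((13 + 13)/1) = 26.
  m_7 = 1*26 - 13 = 13, d_7 = (178 - 13^2)/1 = 9/1 = 9: (m_7, d_7) = (m_1, d_1) = (13, 9), so from here the quotients repeat a_1, ..., a_6; the period length is 6.
Hence the expansion of sqrt(178) is a_0 = 13 followed by the repeating block 2, 1, 12, 1, 2, 26 (period 6).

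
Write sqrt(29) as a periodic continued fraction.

[5; (2, 1, 1, 2, 10)]

Write x_i = (sqrt(29) + m_i)/d_i with (m_0, d_0) = (0, 1). a_0 = floor(sqrt(29)) = 5, since 5^2 = 25 <= 29 < 36 = 6^2.
Iterate m_{i+1} = d_i*a_i - m_i, d_{i+1} = (29 - m_{i+1}^2)/d_i, a_{i+1} = floor((a_0 + m_{i+1})/d_{i+1}):
  m_1 = 1*5 - 0 = 5, d_1 = (29 - 5^2)/1 = 4/1 = 4, a_1 = floor((5 + 5)/4) = 2.
  m_2 = 4*2 - 5 = 3, d_2 = (29 - 3^2)/4 = 20/4 = 5, a_2 = floor((5 + 3)/5) = 1.
  m_3 = 5*1 - 3 = 2, d_3 = (29 - 2^2)/5 = 25/5 = 5, a_3 = floor((5 + 2)/5) = 1.
  m_4 = 5*1 - 2 = 3, d_4 = (29 - 3^2)/5 = 20/5 = 4, a_4 = floor((5 + 3)/4) = 2.
  m_5 = 4*2 - 3 = 5, d_5 = (29 - 5^2)/4 = 4/4 = 1, a_5 = floor((5 + 5)/1) = 10.
  m_6 = 1*10 - 5 = 5, d_6 = (29 - 5^2)/1 = 4/1 = 4: (m_6, d_6) = (m_1, d_1) = (5, 4), so from here the quotients repeat a_1, ..., a_5; the period length is 5.
Hence the expansion of sqrt(29) is a_0 = 5 followed by the repeating block 2, 1, 1, 2, 10 (period 5).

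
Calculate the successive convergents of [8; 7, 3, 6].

8/1, 57/7, 179/22, 1131/139

Using the convergent recurrence p_i = a_i*p_{i-1} + p_{i-2}, q_i = a_i*q_{i-1} + q_{i-2} with p_{-2}=0, p_{-1}=1, q_{-2}=1, q_{-1}=0:
  i=0: a_0=8, p_0 = 8*1 + 0 = 8, q_0 = 8*0 + 1 = 1.
  i=1: a_1=7, p_1 = 7*8 + 1 = 57, q_1 = 7*1 + 0 = 7.
  i=2: a_2=3, p_2 = 3*57 + 8 = 179, q_2 = 3*7 + 1 = 22.
  i=3: a_3=6, p_3 = 6*179 + 57 = 1131, q_3 = 6*22 + 7 = 139.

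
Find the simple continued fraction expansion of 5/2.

Run the Euclidean algorithm on 5 and 2; the successive quotients are the partial quotients a_0, a_1, ... (each step inverts the fractional part left over by the previous one):
  5 = 2*2 + 1, so a_0 = 2.
  2 = 2*1 + 0, so a_1 = 2.
The remainder reaches 0 after 2 divisions, so the expansion has 2 partial quotients, read off in order.

[2; 2]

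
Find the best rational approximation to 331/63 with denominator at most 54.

268/51

Expand x = 331/63 as a continued fraction with the Euclidean algorithm:
  331 = 5*63 + 16, so a_0 = 5.
  63 = 3*16 + 15, so a_1 = 3.
  16 = 1*15 + 1, so a_2 = 1.
  15 = 15*1 + 0, so a_3 = 15.
so x = [5; 3, 1, 15].
Convergents (p_i = a_i*p_{i-1} + p_{i-2}, q_i = a_i*q_{i-1} + q_{i-2} with p_{-2}=0, p_{-1}=1, q_{-2}=1, q_{-1}=0), until the denominator exceeds 54:
  i=0: a_0=5, p_0 = 5*1 + 0 = 5, q_0 = 5*0 + 1 = 1.
  i=1: a_1=3, p_1 = 3*5 + 1 = 16, q_1 = 3*1 + 0 = 3.
  i=2: a_2=1, p_2 = 1*16 + 5 = 21, q_2 = 1*3 + 1 = 4.
  i=3: a_3=15, p_3 = 15*21 + 16 = 331, q_3 = 15*4 + 3 = 63.
q_3 = 63 > 54, so the last convergent with denominator <= 54 is p_2/q_2 = 21/4.
The closest fraction with denominator <= 54 is either p_2/q_2 or the intermediate fraction (k*p_2 + p_1)/(k*q_2 + q_1) with the largest k >= 1 whose denominator stays <= 54; these approach x as k grows, and every other convergent or intermediate fraction in range is farther away.
Largest k: floor((54 - q_1)/q_2) = floor((54 - 3)/4) = 12.
That gives (12*21 + 16)/(12*4 + 3) = 268/51.
Compare the errors: |x - 21/4| = |331*4 - 21*63|/(63*4) = 1/252, and |x - 268/51| = |331*51 - 268*63|/(63*51) = 3/3213.
Cross-multiplying, 3*252 = 756 < 3213 = 1*3213, so 3/3213 is smaller: the intermediate fraction 268/51 is closer to x than 21/4.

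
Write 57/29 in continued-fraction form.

[1; 1, 28]

Run the Euclidean algorithm on 57 and 29; the successive quotients are the partial quotients a_0, a_1, ... (each step inverts the fractional part left over by the previous one):
  57 = 1*29 + 28, so a_0 = 1.
  29 = 1*28 + 1, so a_1 = 1.
  28 = 28*1 + 0, so a_2 = 28.
The remainder reaches 0 after 3 divisions, so the expansion has 3 partial quotients, read off in order.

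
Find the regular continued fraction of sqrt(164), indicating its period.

[12; (1, 4, 6, 4, 1, 24)]

Write x_i = (sqrt(164) + m_i)/d_i with (m_0, d_0) = (0, 1). a_0 = floor(sqrt(164)) = 12, since 12^2 = 144 <= 164 < 169 = 13^2.
Iterate m_{i+1} = d_i*a_i - m_i, d_{i+1} = (164 - m_{i+1}^2)/d_i, a_{i+1} = floor((a_0 + m_{i+1})/d_{i+1}):
  m_1 = 1*12 - 0 = 12, d_1 = (164 - 12^2)/1 = 20/1 = 20, a_1 = floor((12 + 12)/20) = 1.
  m_2 = 20*1 - 12 = 8, d_2 = (164 - 8^2)/20 = 100/20 = 5, a_2 = floor((12 + 8)/5) = 4.
  m_3 = 5*4 - 8 = 12, d_3 = (164 - 12^2)/5 = 20/5 = 4, a_3 = floor((12 + 12)/4) = 6.
  m_4 = 4*6 - 12 = 12, d_4 = (164 - 12^2)/4 = 20/4 = 5, a_4 = floor((12 + 12)/5) = 4.
  m_5 = 5*4 - 12 = 8, d_5 = (164 - 8^2)/5 = 100/5 = 20, a_5 = floor((12 + 8)/20) = 1.
  m_6 = 20*1 - 8 = 12, d_6 = (164 - 12^2)/20 = 20/20 = 1, a_6 = floor((12 + 12)/1) = 24.
  m_7 = 1*24 - 12 = 12, d_7 = (164 - 12^2)/1 = 20/1 = 20: (m_7, d_7) = (m_1, d_1) = (12, 20), so from here the quotients repeat a_1, ..., a_6; the period length is 6.
Hence the expansion of sqrt(164) is a_0 = 12 followed by the repeating block 1, 4, 6, 4, 1, 24 (period 6).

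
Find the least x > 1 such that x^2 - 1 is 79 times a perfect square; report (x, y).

(x, y) = (80, 9)

First expand sqrt(79) as a continued fraction. With x_i = (sqrt(79) + m_i)/d_i and (m_0, d_0) = (0, 1): a_0 = floor(sqrt(79)) = 8, since 8^2 = 64 <= 79 < 81 = 9^2.
Iterate m_{i+1} = d_i*a_i - m_i, d_{i+1} = (79 - m_{i+1}^2)/d_i, a_{i+1} = floor((a_0 + m_{i+1})/d_{i+1}):
  m_1 = 1*8 - 0 = 8, d_1 = (79 - 8^2)/1 = 15/1 = 15, a_1 = floor((8 + 8)/15) = 1.
  m_2 = 15*1 - 8 = 7, d_2 = (79 - 7^2)/15 = 30/15 = 2, a_2 = floor((8 + 7)/2) = 7.
  m_3 = 2*7 - 7 = 7, d_3 = (79 - 7^2)/2 = 30/2 = 15, a_3 = floor((8 + 7)/15) = 1.
  m_4 = 15*1 - 7 = 8, d_4 = (79 - 8^2)/15 = 15/15 = 1, a_4 = floor((8 + 8)/1) = 16.
  m_5 = 1*16 - 8 = 8, d_5 = (79 - 8^2)/1 = 15/1 = 15: (m_5, d_5) = (m_1, d_1) = (8, 15), so from here the quotients repeat a_1, ..., a_4; the period length is 4.
So sqrt(79) = [8; (1, 7, 1, 16)] with period length k = 4.
k is even, so the fundamental solution of x^2 - 79y^2 = 1 is (p_{k-1}, q_{k-1}) = (p_3, q_3); compute convergents through index 3.
Convergents (p_i = a_i*p_{i-1} + p_{i-2}, q_i = a_i*q_{i-1} + q_{i-2} with p_{-2}=0, p_{-1}=1, q_{-2}=1, q_{-1}=0):
  i=0: a_0=8, p_0 = 8*1 + 0 = 8, q_0 = 8*0 + 1 = 1.
  i=1: a_1=1, p_1 = 1*8 + 1 = 9, q_1 = 1*1 + 0 = 1.
  i=2: a_2=7, p_2 = 7*9 + 8 = 71, q_2 = 7*1 + 1 = 8.
  i=3: a_3=1, p_3 = 1*71 + 9 = 80, q_3 = 1*8 + 1 = 9.
Check: 80^2 - 79*9^2 = 6400 - 6399 = 1, so (x, y) = (80, 9) solves the equation, and by the theorem it is the least positive solution.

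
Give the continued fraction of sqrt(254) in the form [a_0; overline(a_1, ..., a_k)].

[15; overline(1, 14, 1, 30)]

Write x_i = (sqrt(254) + m_i)/d_i with (m_0, d_0) = (0, 1). a_0 = floor(sqrt(254)) = 15, since 15^2 = 225 <= 254 < 256 = 16^2.
Iterate m_{i+1} = d_i*a_i - m_i, d_{i+1} = (254 - m_{i+1}^2)/d_i, a_{i+1} = floor((a_0 + m_{i+1})/d_{i+1}):
  m_1 = 1*15 - 0 = 15, d_1 = (254 - 15^2)/1 = 29/1 = 29, a_1 = floor((15 + 15)/29) = 1.
  m_2 = 29*1 - 15 = 14, d_2 = (254 - 14^2)/29 = 58/29 = 2, a_2 = floor((15 + 14)/2) = 14.
  m_3 = 2*14 - 14 = 14, d_3 = (254 - 14^2)/2 = 58/2 = 29, a_3 = floor((15 + 14)/29) = 1.
  m_4 = 29*1 - 14 = 15, d_4 = (254 - 15^2)/29 = 29/29 = 1, a_4 = floor((15 + 15)/1) = 30.
  m_5 = 1*30 - 15 = 15, d_5 = (254 - 15^2)/1 = 29/1 = 29: (m_5, d_5) = (m_1, d_1) = (15, 29), so from here the quotients repeat a_1, ..., a_4; the period length is 4.
Hence the expansion of sqrt(254) is a_0 = 15 followed by the repeating block 1, 14, 1, 30 (period 4).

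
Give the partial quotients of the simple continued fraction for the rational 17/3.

Run the Euclidean algorithm on 17 and 3; the successive quotients are the partial quotients a_0, a_1, ... (each step inverts the fractional part left over by the previous one):
  17 = 5*3 + 2, so a_0 = 5.
  3 = 1*2 + 1, so a_1 = 1.
  2 = 2*1 + 0, so a_2 = 2.
The remainder reaches 0 after 3 divisions, so the expansion has 3 partial quotients, read off in order.

[5; 1, 2]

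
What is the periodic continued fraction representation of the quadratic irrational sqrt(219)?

[14; (1, 3, 1, 28)]

Write x_i = (sqrt(219) + m_i)/d_i with (m_0, d_0) = (0, 1). a_0 = floor(sqrt(219)) = 14, since 14^2 = 196 <= 219 < 225 = 15^2.
Iterate m_{i+1} = d_i*a_i - m_i, d_{i+1} = (219 - m_{i+1}^2)/d_i, a_{i+1} = floor((a_0 + m_{i+1})/d_{i+1}):
  m_1 = 1*14 - 0 = 14, d_1 = (219 - 14^2)/1 = 23/1 = 23, a_1 = floor((14 + 14)/23) = 1.
  m_2 = 23*1 - 14 = 9, d_2 = (219 - 9^2)/23 = 138/23 = 6, a_2 = floor((14 + 9)/6) = 3.
  m_3 = 6*3 - 9 = 9, d_3 = (219 - 9^2)/6 = 138/6 = 23, a_3 = floor((14 + 9)/23) = 1.
  m_4 = 23*1 - 9 = 14, d_4 = (219 - 14^2)/23 = 23/23 = 1, a_4 = floor((14 + 14)/1) = 28.
  m_5 = 1*28 - 14 = 14, d_5 = (219 - 14^2)/1 = 23/1 = 23: (m_5, d_5) = (m_1, d_1) = (14, 23), so from here the quotients repeat a_1, ..., a_4; the period length is 4.
Hence the expansion of sqrt(219) is a_0 = 14 followed by the repeating block 1, 3, 1, 28 (period 4).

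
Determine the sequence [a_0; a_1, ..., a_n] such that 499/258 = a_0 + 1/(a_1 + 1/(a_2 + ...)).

Run the Euclidean algorithm on 499 and 258; the successive quotients are the partial quotients a_0, a_1, ... (each step inverts the fractional part left over by the previous one):
  499 = 1*258 + 241, so a_0 = 1.
  258 = 1*241 + 17, so a_1 = 1.
  241 = 14*17 + 3, so a_2 = 14.
  17 = 5*3 + 2, so a_3 = 5.
  3 = 1*2 + 1, so a_4 = 1.
  2 = 2*1 + 0, so a_5 = 2.
The remainder reaches 0 after 6 divisions, so the expansion has 6 partial quotients, read off in order.

[1; 1, 14, 5, 1, 2]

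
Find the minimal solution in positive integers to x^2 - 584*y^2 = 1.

(x, y) = (145, 6)

First expand sqrt(584) as a continued fraction. With x_i = (sqrt(584) + m_i)/d_i and (m_0, d_0) = (0, 1): a_0 = floor(sqrt(584)) = 24, since 24^2 = 576 <= 584 < 625 = 25^2.
Iterate m_{i+1} = d_i*a_i - m_i, d_{i+1} = (584 - m_{i+1}^2)/d_i, a_{i+1} = floor((a_0 + m_{i+1})/d_{i+1}):
  m_1 = 1*24 - 0 = 24, d_1 = (584 - 24^2)/1 = 8/1 = 8, a_1 = floor((24 + 24)/8) = 6.
  m_2 = 8*6 - 24 = 24, d_2 = (584 - 24^2)/8 = 8/8 = 1, a_2 = floor((24 + 24)/1) = 48.
  m_3 = 1*48 - 24 = 24, d_3 = (584 - 24^2)/1 = 8/1 = 8: (m_3, d_3) = (m_1, d_1) = (24, 8), so from here the quotients repeat a_1, a_2; the period length is 2.
So sqrt(584) = [24; (6, 48)] with period length k = 2.
k is even, so the fundamental solution of x^2 - 584y^2 = 1 is (p_{k-1}, q_{k-1}) = (p_1, q_1); compute convergents through index 1.
Convergents (p_i = a_i*p_{i-1} + p_{i-2}, q_i = a_i*q_{i-1} + q_{i-2} with p_{-2}=0, p_{-1}=1, q_{-2}=1, q_{-1}=0):
  i=0: a_0=24, p_0 = 24*1 + 0 = 24, q_0 = 24*0 + 1 = 1.
  i=1: a_1=6, p_1 = 6*24 + 1 = 145, q_1 = 6*1 + 0 = 6.
Check: 145^2 - 584*6^2 = 21025 - 21024 = 1, so (x, y) = (145, 6) solves the equation, and by the theorem it is the least positive solution.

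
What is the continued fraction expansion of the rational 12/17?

Run the Euclidean algorithm on 12 and 17; the successive quotients are the partial quotients a_0, a_1, ... (each step inverts the fractional part left over by the previous one):
  12 = 0*17 + 12, so a_0 = 0.
  17 = 1*12 + 5, so a_1 = 1.
  12 = 2*5 + 2, so a_2 = 2.
  5 = 2*2 + 1, so a_3 = 2.
  2 = 2*1 + 0, so a_4 = 2.
The remainder reaches 0 after 5 divisions, so the expansion has 5 partial quotients, read off in order.

[0; 1, 2, 2, 2]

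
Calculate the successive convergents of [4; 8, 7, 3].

4/1, 33/8, 235/57, 738/179

Using the convergent recurrence p_i = a_i*p_{i-1} + p_{i-2}, q_i = a_i*q_{i-1} + q_{i-2} with p_{-2}=0, p_{-1}=1, q_{-2}=1, q_{-1}=0:
  i=0: a_0=4, p_0 = 4*1 + 0 = 4, q_0 = 4*0 + 1 = 1.
  i=1: a_1=8, p_1 = 8*4 + 1 = 33, q_1 = 8*1 + 0 = 8.
  i=2: a_2=7, p_2 = 7*33 + 4 = 235, q_2 = 7*8 + 1 = 57.
  i=3: a_3=3, p_3 = 3*235 + 33 = 738, q_3 = 3*57 + 8 = 179.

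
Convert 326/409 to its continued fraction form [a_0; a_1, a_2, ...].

[0; 1, 3, 1, 12, 1, 5]

Run the Euclidean algorithm on 326 and 409; the successive quotients are the partial quotients a_0, a_1, ... (each step inverts the fractional part left over by the previous one):
  326 = 0*409 + 326, so a_0 = 0.
  409 = 1*326 + 83, so a_1 = 1.
  326 = 3*83 + 77, so a_2 = 3.
  83 = 1*77 + 6, so a_3 = 1.
  77 = 12*6 + 5, so a_4 = 12.
  6 = 1*5 + 1, so a_5 = 1.
  5 = 5*1 + 0, so a_6 = 5.
The remainder reaches 0 after 7 divisions, so the expansion has 7 partial quotients, read off in order.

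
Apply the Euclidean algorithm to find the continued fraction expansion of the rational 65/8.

[8; 8]

Run the Euclidean algorithm on 65 and 8; the successive quotients are the partial quotients a_0, a_1, ... (each step inverts the fractional part left over by the previous one):
  65 = 8*8 + 1, so a_0 = 8.
  8 = 8*1 + 0, so a_1 = 8.
The remainder reaches 0 after 2 divisions, so the expansion has 2 partial quotients, read off in order.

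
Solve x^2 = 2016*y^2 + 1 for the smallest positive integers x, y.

(x, y) = (449, 10)

First expand sqrt(2016) as a continued fraction. With x_i = (sqrt(2016) + m_i)/d_i and (m_0, d_0) = (0, 1): a_0 = floor(sqrt(2016)) = 44, since 44^2 = 1936 <= 2016 < 2025 = 45^2.
Iterate m_{i+1} = d_i*a_i - m_i, d_{i+1} = (2016 - m_{i+1}^2)/d_i, a_{i+1} = floor((a_0 + m_{i+1})/d_{i+1}):
  m_1 = 1*44 - 0 = 44, d_1 = (2016 - 44^2)/1 = 80/1 = 80, a_1 = floor((44 + 44)/80) = 1.
  m_2 = 80*1 - 44 = 36, d_2 = (2016 - 36^2)/80 = 720/80 = 9, a_2 = floor((44 + 36)/9) = 8.
  m_3 = 9*8 - 36 = 36, d_3 = (2016 - 36^2)/9 = 720/9 = 80, a_3 = floor((44 + 36)/80) = 1.
  m_4 = 80*1 - 36 = 44, d_4 = (2016 - 44^2)/80 = 80/80 = 1, a_4 = floor((44 + 44)/1) = 88.
  m_5 = 1*88 - 44 = 44, d_5 = (2016 - 44^2)/1 = 80/1 = 80: (m_5, d_5) = (m_1, d_1) = (44, 80), so from here the quotients repeat a_1, ..., a_4; the period length is 4.
So sqrt(2016) = [44; (1, 8, 1, 88)] with period length k = 4.
k is even, so the fundamental solution of x^2 - 2016y^2 = 1 is (p_{k-1}, q_{k-1}) = (p_3, q_3); compute convergents through index 3.
Convergents (p_i = a_i*p_{i-1} + p_{i-2}, q_i = a_i*q_{i-1} + q_{i-2} with p_{-2}=0, p_{-1}=1, q_{-2}=1, q_{-1}=0):
  i=0: a_0=44, p_0 = 44*1 + 0 = 44, q_0 = 44*0 + 1 = 1.
  i=1: a_1=1, p_1 = 1*44 + 1 = 45, q_1 = 1*1 + 0 = 1.
  i=2: a_2=8, p_2 = 8*45 + 44 = 404, q_2 = 8*1 + 1 = 9.
  i=3: a_3=1, p_3 = 1*404 + 45 = 449, q_3 = 1*9 + 1 = 10.
Check: 449^2 - 2016*10^2 = 201601 - 201600 = 1, so (x, y) = (449, 10) solves the equation, and by the theorem it is the least positive solution.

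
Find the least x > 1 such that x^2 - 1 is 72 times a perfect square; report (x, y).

First expand sqrt(72) as a continued fraction. With x_i = (sqrt(72) + m_i)/d_i and (m_0, d_0) = (0, 1): a_0 = floor(sqrt(72)) = 8, since 8^2 = 64 <= 72 < 81 = 9^2.
Iterate m_{i+1} = d_i*a_i - m_i, d_{i+1} = (72 - m_{i+1}^2)/d_i, a_{i+1} = floor((a_0 + m_{i+1})/d_{i+1}):
  m_1 = 1*8 - 0 = 8, d_1 = (72 - 8^2)/1 = 8/1 = 8, a_1 = floor((8 + 8)/8) = 2.
  m_2 = 8*2 - 8 = 8, d_2 = (72 - 8^2)/8 = 8/8 = 1, a_2 = floor((8 + 8)/1) = 16.
  m_3 = 1*16 - 8 = 8, d_3 = (72 - 8^2)/1 = 8/1 = 8: (m_3, d_3) = (m_1, d_1) = (8, 8), so from here the quotients repeat a_1, a_2; the period length is 2.
So sqrt(72) = [8; (2, 16)] with period length k = 2.
k is even, so the fundamental solution of x^2 - 72y^2 = 1 is (p_{k-1}, q_{k-1}) = (p_1, q_1); compute convergents through index 1.
Convergents (p_i = a_i*p_{i-1} + p_{i-2}, q_i = a_i*q_{i-1} + q_{i-2} with p_{-2}=0, p_{-1}=1, q_{-2}=1, q_{-1}=0):
  i=0: a_0=8, p_0 = 8*1 + 0 = 8, q_0 = 8*0 + 1 = 1.
  i=1: a_1=2, p_1 = 2*8 + 1 = 17, q_1 = 2*1 + 0 = 2.
Check: 17^2 - 72*2^2 = 289 - 288 = 1, so (x, y) = (17, 2) solves the equation, and by the theorem it is the least positive solution.

(x, y) = (17, 2)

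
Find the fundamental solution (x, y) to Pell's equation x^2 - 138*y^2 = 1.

(x, y) = (47, 4)

First expand sqrt(138) as a continued fraction. With x_i = (sqrt(138) + m_i)/d_i and (m_0, d_0) = (0, 1): a_0 = floor(sqrt(138)) = 11, since 11^2 = 121 <= 138 < 144 = 12^2.
Iterate m_{i+1} = d_i*a_i - m_i, d_{i+1} = (138 - m_{i+1}^2)/d_i, a_{i+1} = floor((a_0 + m_{i+1})/d_{i+1}):
  m_1 = 1*11 - 0 = 11, d_1 = (138 - 11^2)/1 = 17/1 = 17, a_1 = floor((11 + 11)/17) = 1.
  m_2 = 17*1 - 11 = 6, d_2 = (138 - 6^2)/17 = 102/17 = 6, a_2 = floor((11 + 6)/6) = 2.
  m_3 = 6*2 - 6 = 6, d_3 = (138 - 6^2)/6 = 102/6 = 17, a_3 = floor((11 + 6)/17) = 1.
  m_4 = 17*1 - 6 = 11, d_4 = (138 - 11^2)/17 = 17/17 = 1, a_4 = floor((11 + 11)/1) = 22.
  m_5 = 1*22 - 11 = 11, d_5 = (138 - 11^2)/1 = 17/1 = 17: (m_5, d_5) = (m_1, d_1) = (11, 17), so from here the quotients repeat a_1, ..., a_4; the period length is 4.
So sqrt(138) = [11; (1, 2, 1, 22)] with period length k = 4.
k is even, so the fundamental solution of x^2 - 138y^2 = 1 is (p_{k-1}, q_{k-1}) = (p_3, q_3); compute convergents through index 3.
Convergents (p_i = a_i*p_{i-1} + p_{i-2}, q_i = a_i*q_{i-1} + q_{i-2} with p_{-2}=0, p_{-1}=1, q_{-2}=1, q_{-1}=0):
  i=0: a_0=11, p_0 = 11*1 + 0 = 11, q_0 = 11*0 + 1 = 1.
  i=1: a_1=1, p_1 = 1*11 + 1 = 12, q_1 = 1*1 + 0 = 1.
  i=2: a_2=2, p_2 = 2*12 + 11 = 35, q_2 = 2*1 + 1 = 3.
  i=3: a_3=1, p_3 = 1*35 + 12 = 47, q_3 = 1*3 + 1 = 4.
Check: 47^2 - 138*4^2 = 2209 - 2208 = 1, so (x, y) = (47, 4) solves the equation, and by the theorem it is the least positive solution.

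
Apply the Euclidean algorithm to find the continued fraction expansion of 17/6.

Run the Euclidean algorithm on 17 and 6; the successive quotients are the partial quotients a_0, a_1, ... (each step inverts the fractional part left over by the previous one):
  17 = 2*6 + 5, so a_0 = 2.
  6 = 1*5 + 1, so a_1 = 1.
  5 = 5*1 + 0, so a_2 = 5.
The remainder reaches 0 after 3 divisions, so the expansion has 3 partial quotients, read off in order.

[2; 1, 5]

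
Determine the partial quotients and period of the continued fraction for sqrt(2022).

[44; (1, 28, 1, 88)]

Write x_i = (sqrt(2022) + m_i)/d_i with (m_0, d_0) = (0, 1). a_0 = floor(sqrt(2022)) = 44, since 44^2 = 1936 <= 2022 < 2025 = 45^2.
Iterate m_{i+1} = d_i*a_i - m_i, d_{i+1} = (2022 - m_{i+1}^2)/d_i, a_{i+1} = floor((a_0 + m_{i+1})/d_{i+1}):
  m_1 = 1*44 - 0 = 44, d_1 = (2022 - 44^2)/1 = 86/1 = 86, a_1 = floor((44 + 44)/86) = 1.
  m_2 = 86*1 - 44 = 42, d_2 = (2022 - 42^2)/86 = 258/86 = 3, a_2 = floor((44 + 42)/3) = 28.
  m_3 = 3*28 - 42 = 42, d_3 = (2022 - 42^2)/3 = 258/3 = 86, a_3 = floor((44 + 42)/86) = 1.
  m_4 = 86*1 - 42 = 44, d_4 = (2022 - 44^2)/86 = 86/86 = 1, a_4 = floor((44 + 44)/1) = 88.
  m_5 = 1*88 - 44 = 44, d_5 = (2022 - 44^2)/1 = 86/1 = 86: (m_5, d_5) = (m_1, d_1) = (44, 86), so from here the quotients repeat a_1, ..., a_4; the period length is 4.
Hence the expansion of sqrt(2022) is a_0 = 44 followed by the repeating block 1, 28, 1, 88 (period 4).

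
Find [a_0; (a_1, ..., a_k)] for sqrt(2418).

[49; (5, 1, 3, 2, 3, 1, 5, 98)]

Write x_i = (sqrt(2418) + m_i)/d_i with (m_0, d_0) = (0, 1). a_0 = floor(sqrt(2418)) = 49, since 49^2 = 2401 <= 2418 < 2500 = 50^2.
Iterate m_{i+1} = d_i*a_i - m_i, d_{i+1} = (2418 - m_{i+1}^2)/d_i, a_{i+1} = floor((a_0 + m_{i+1})/d_{i+1}):
  m_1 = 1*49 - 0 = 49, d_1 = (2418 - 49^2)/1 = 17/1 = 17, a_1 = floor((49 + 49)/17) = 5.
  m_2 = 17*5 - 49 = 36, d_2 = (2418 - 36^2)/17 = 1122/17 = 66, a_2 = floor((49 + 36)/66) = 1.
  m_3 = 66*1 - 36 = 30, d_3 = (2418 - 30^2)/66 = 1518/66 = 23, a_3 = floor((49 + 30)/23) = 3.
  m_4 = 23*3 - 30 = 39, d_4 = (2418 - 39^2)/23 = 897/23 = 39, a_4 = floor((49 + 39)/39) = 2.
  m_5 = 39*2 - 39 = 39, d_5 = (2418 - 39^2)/39 = 897/39 = 23, a_5 = floor((49 + 39)/23) = 3.
  m_6 = 23*3 - 39 = 30, d_6 = (2418 - 30^2)/23 = 1518/23 = 66, a_6 = floor((49 + 30)/66) = 1.
  m_7 = 66*1 - 30 = 36, d_7 = (2418 - 36^2)/66 = 1122/66 = 17, a_7 = floor((49 + 36)/17) = 5.
  m_8 = 17*5 - 36 = 49, d_8 = (2418 - 49^2)/17 = 17/17 = 1, a_8 = floor((49 + 49)/1) = 98.
  m_9 = 1*98 - 49 = 49, d_9 = (2418 - 49^2)/1 = 17/1 = 17: (m_9, d_9) = (m_1, d_1) = (49, 17), so from here the quotients repeat a_1, ..., a_8; the period length is 8.
Hence the expansion of sqrt(2418) is a_0 = 49 followed by the repeating block 5, 1, 3, 2, 3, 1, 5, 98 (period 8).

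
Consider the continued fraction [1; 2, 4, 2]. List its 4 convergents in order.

1/1, 3/2, 13/9, 29/20

Using the convergent recurrence p_i = a_i*p_{i-1} + p_{i-2}, q_i = a_i*q_{i-1} + q_{i-2} with p_{-2}=0, p_{-1}=1, q_{-2}=1, q_{-1}=0:
  i=0: a_0=1, p_0 = 1*1 + 0 = 1, q_0 = 1*0 + 1 = 1.
  i=1: a_1=2, p_1 = 2*1 + 1 = 3, q_1 = 2*1 + 0 = 2.
  i=2: a_2=4, p_2 = 4*3 + 1 = 13, q_2 = 4*2 + 1 = 9.
  i=3: a_3=2, p_3 = 2*13 + 3 = 29, q_3 = 2*9 + 2 = 20.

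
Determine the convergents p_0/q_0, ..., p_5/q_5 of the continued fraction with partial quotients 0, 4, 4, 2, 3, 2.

Using the convergent recurrence p_i = a_i*p_{i-1} + p_{i-2}, q_i = a_i*q_{i-1} + q_{i-2} with p_{-2}=0, p_{-1}=1, q_{-2}=1, q_{-1}=0:
  i=0: a_0=0, p_0 = 0*1 + 0 = 0, q_0 = 0*0 + 1 = 1.
  i=1: a_1=4, p_1 = 4*0 + 1 = 1, q_1 = 4*1 + 0 = 4.
  i=2: a_2=4, p_2 = 4*1 + 0 = 4, q_2 = 4*4 + 1 = 17.
  i=3: a_3=2, p_3 = 2*4 + 1 = 9, q_3 = 2*17 + 4 = 38.
  i=4: a_4=3, p_4 = 3*9 + 4 = 31, q_4 = 3*38 + 17 = 131.
  i=5: a_5=2, p_5 = 2*31 + 9 = 71, q_5 = 2*131 + 38 = 300.

0/1, 1/4, 4/17, 9/38, 31/131, 71/300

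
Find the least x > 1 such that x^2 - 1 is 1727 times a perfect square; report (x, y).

First expand sqrt(1727) as a continued fraction. With x_i = (sqrt(1727) + m_i)/d_i and (m_0, d_0) = (0, 1): a_0 = floor(sqrt(1727)) = 41, since 41^2 = 1681 <= 1727 < 1764 = 42^2.
Iterate m_{i+1} = d_i*a_i - m_i, d_{i+1} = (1727 - m_{i+1}^2)/d_i, a_{i+1} = floor((a_0 + m_{i+1})/d_{i+1}):
  m_1 = 1*41 - 0 = 41, d_1 = (1727 - 41^2)/1 = 46/1 = 46, a_1 = floor((41 + 41)/46) = 1.
  m_2 = 46*1 - 41 = 5, d_2 = (1727 - 5^2)/46 = 1702/46 = 37, a_2 = floor((41 + 5)/37) = 1.
  m_3 = 37*1 - 5 = 32, d_3 = (1727 - 32^2)/37 = 703/37 = 19, a_3 = floor((41 + 32)/19) = 3.
  m_4 = 19*3 - 32 = 25, d_4 = (1727 - 25^2)/19 = 1102/19 = 58, a_4 = floor((41 + 25)/58) = 1.
  m_5 = 58*1 - 25 = 33, d_5 = (1727 - 33^2)/58 = 638/58 = 11, a_5 = floor((41 + 33)/11) = 6.
  m_6 = 11*6 - 33 = 33, d_6 = (1727 - 33^2)/11 = 638/11 = 58, a_6 = floor((41 + 33)/58) = 1.
  m_7 = 58*1 - 33 = 25, d_7 = (1727 - 25^2)/58 = 1102/58 = 19, a_7 = floor((41 + 25)/19) = 3.
  m_8 = 19*3 - 25 = 32, d_8 = (1727 - 32^2)/19 = 703/19 = 37, a_8 = floor((41 + 32)/37) = 1.
  m_9 = 37*1 - 32 = 5, d_9 = (1727 - 5^2)/37 = 1702/37 = 46, a_9 = floor((41 + 5)/46) = 1.
  m_10 = 46*1 - 5 = 41, d_10 = (1727 - 41^2)/46 = 46/46 = 1, a_10 = floor((41 + 41)/1) = 82.
  m_11 = 1*82 - 41 = 41, d_11 = (1727 - 41^2)/1 = 46/1 = 46: (m_11, d_11) = (m_1, d_1) = (41, 46), so from here the quotients repeat a_1, ..., a_10; the period length is 10.
So sqrt(1727) = [41; (1, 1, 3, 1, 6, 1, 3, 1, 1, 82)] with period length k = 10.
k is even, so the fundamental solution of x^2 - 1727y^2 = 1 is (p_{k-1}, q_{k-1}) = (p_9, q_9); compute convergents through index 9.
Convergents (p_i = a_i*p_{i-1} + p_{i-2}, q_i = a_i*q_{i-1} + q_{i-2} with p_{-2}=0, p_{-1}=1, q_{-2}=1, q_{-1}=0):
  i=0: a_0=41, p_0 = 41*1 + 0 = 41, q_0 = 41*0 + 1 = 1.
  i=1: a_1=1, p_1 = 1*41 + 1 = 42, q_1 = 1*1 + 0 = 1.
  i=2: a_2=1, p_2 = 1*42 + 41 = 83, q_2 = 1*1 + 1 = 2.
  i=3: a_3=3, p_3 = 3*83 + 42 = 291, q_3 = 3*2 + 1 = 7.
  i=4: a_4=1, p_4 = 1*291 + 83 = 374, q_4 = 1*7 + 2 = 9.
  i=5: a_5=6, p_5 = 6*374 + 291 = 2535, q_5 = 6*9 + 7 = 61.
  i=6: a_6=1, p_6 = 1*2535 + 374 = 2909, q_6 = 1*61 + 9 = 70.
  i=7: a_7=3, p_7 = 3*2909 + 2535 = 11262, q_7 = 3*70 + 61 = 271.
  i=8: a_8=1, p_8 = 1*11262 + 2909 = 14171, q_8 = 1*271 + 70 = 341.
  i=9: a_9=1, p_9 = 1*14171 + 11262 = 25433, q_9 = 1*341 + 271 = 612.
Check: 25433^2 - 1727*612^2 = 646837489 - 646837488 = 1, so (x, y) = (25433, 612) solves the equation, and by the theorem it is the least positive solution.

(x, y) = (25433, 612)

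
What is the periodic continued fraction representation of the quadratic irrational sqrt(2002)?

Write x_i = (sqrt(2002) + m_i)/d_i with (m_0, d_0) = (0, 1). a_0 = floor(sqrt(2002)) = 44, since 44^2 = 1936 <= 2002 < 2025 = 45^2.
Iterate m_{i+1} = d_i*a_i - m_i, d_{i+1} = (2002 - m_{i+1}^2)/d_i, a_{i+1} = floor((a_0 + m_{i+1})/d_{i+1}):
  m_1 = 1*44 - 0 = 44, d_1 = (2002 - 44^2)/1 = 66/1 = 66, a_1 = floor((44 + 44)/66) = 1.
  m_2 = 66*1 - 44 = 22, d_2 = (2002 - 22^2)/66 = 1518/66 = 23, a_2 = floor((44 + 22)/23) = 2.
  m_3 = 23*2 - 22 = 24, d_3 = (2002 - 24^2)/23 = 1426/23 = 62, a_3 = floor((44 + 24)/62) = 1.
  m_4 = 62*1 - 24 = 38, d_4 = (2002 - 38^2)/62 = 558/62 = 9, a_4 = floor((44 + 38)/9) = 9.
  m_5 = 9*9 - 38 = 43, d_5 = (2002 - 43^2)/9 = 153/9 = 17, a_5 = floor((44 + 43)/17) = 5.
  m_6 = 17*5 - 43 = 42, d_6 = (2002 - 42^2)/17 = 238/17 = 14, a_6 = floor((44 + 42)/14) = 6.
  m_7 = 14*6 - 42 = 42, d_7 = (2002 - 42^2)/14 = 238/14 = 17, a_7 = floor((44 + 42)/17) = 5.
  m_8 = 17*5 - 42 = 43, d_8 = (2002 - 43^2)/17 = 153/17 = 9, a_8 = floor((44 + 43)/9) = 9.
  m_9 = 9*9 - 43 = 38, d_9 = (2002 - 38^2)/9 = 558/9 = 62, a_9 = floor((44 + 38)/62) = 1.
  m_10 = 62*1 - 38 = 24, d_10 = (2002 - 24^2)/62 = 1426/62 = 23, a_10 = floor((44 + 24)/23) = 2.
  m_11 = 23*2 - 24 = 22, d_11 = (2002 - 22^2)/23 = 1518/23 = 66, a_11 = floor((44 + 22)/66) = 1.
  m_12 = 66*1 - 22 = 44, d_12 = (2002 - 44^2)/66 = 66/66 = 1, a_12 = floor((44 + 44)/1) = 88.
  m_13 = 1*88 - 44 = 44, d_13 = (2002 - 44^2)/1 = 66/1 = 66: (m_13, d_13) = (m_1, d_1) = (44, 66), so from here the quotients repeat a_1, ..., a_12; the period length is 12.
Hence the expansion of sqrt(2002) is a_0 = 44 followed by the repeating block 1, 2, 1, 9, 5, 6, 5, 9, 1, 2, 1, 88 (period 12).

[44; (1, 2, 1, 9, 5, 6, 5, 9, 1, 2, 1, 88)]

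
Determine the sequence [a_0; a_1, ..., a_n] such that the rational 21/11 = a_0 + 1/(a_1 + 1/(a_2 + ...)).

[1; 1, 10]

Run the Euclidean algorithm on 21 and 11; the successive quotients are the partial quotients a_0, a_1, ... (each step inverts the fractional part left over by the previous one):
  21 = 1*11 + 10, so a_0 = 1.
  11 = 1*10 + 1, so a_1 = 1.
  10 = 10*1 + 0, so a_2 = 10.
The remainder reaches 0 after 3 divisions, so the expansion has 3 partial quotients, read off in order.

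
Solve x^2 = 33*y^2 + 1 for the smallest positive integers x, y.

(x, y) = (23, 4)

First expand sqrt(33) as a continued fraction. With x_i = (sqrt(33) + m_i)/d_i and (m_0, d_0) = (0, 1): a_0 = floor(sqrt(33)) = 5, since 5^2 = 25 <= 33 < 36 = 6^2.
Iterate m_{i+1} = d_i*a_i - m_i, d_{i+1} = (33 - m_{i+1}^2)/d_i, a_{i+1} = floor((a_0 + m_{i+1})/d_{i+1}):
  m_1 = 1*5 - 0 = 5, d_1 = (33 - 5^2)/1 = 8/1 = 8, a_1 = floor((5 + 5)/8) = 1.
  m_2 = 8*1 - 5 = 3, d_2 = (33 - 3^2)/8 = 24/8 = 3, a_2 = floor((5 + 3)/3) = 2.
  m_3 = 3*2 - 3 = 3, d_3 = (33 - 3^2)/3 = 24/3 = 8, a_3 = floor((5 + 3)/8) = 1.
  m_4 = 8*1 - 3 = 5, d_4 = (33 - 5^2)/8 = 8/8 = 1, a_4 = floor((5 + 5)/1) = 10.
  m_5 = 1*10 - 5 = 5, d_5 = (33 - 5^2)/1 = 8/1 = 8: (m_5, d_5) = (m_1, d_1) = (5, 8), so from here the quotients repeat a_1, ..., a_4; the period length is 4.
So sqrt(33) = [5; (1, 2, 1, 10)] with period length k = 4.
k is even, so the fundamental solution of x^2 - 33y^2 = 1 is (p_{k-1}, q_{k-1}) = (p_3, q_3); compute convergents through index 3.
Convergents (p_i = a_i*p_{i-1} + p_{i-2}, q_i = a_i*q_{i-1} + q_{i-2} with p_{-2}=0, p_{-1}=1, q_{-2}=1, q_{-1}=0):
  i=0: a_0=5, p_0 = 5*1 + 0 = 5, q_0 = 5*0 + 1 = 1.
  i=1: a_1=1, p_1 = 1*5 + 1 = 6, q_1 = 1*1 + 0 = 1.
  i=2: a_2=2, p_2 = 2*6 + 5 = 17, q_2 = 2*1 + 1 = 3.
  i=3: a_3=1, p_3 = 1*17 + 6 = 23, q_3 = 1*3 + 1 = 4.
Check: 23^2 - 33*4^2 = 529 - 528 = 1, so (x, y) = (23, 4) solves the equation, and by the theorem it is the least positive solution.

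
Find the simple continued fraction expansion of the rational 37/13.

[2; 1, 5, 2]

Run the Euclidean algorithm on 37 and 13; the successive quotients are the partial quotients a_0, a_1, ... (each step inverts the fractional part left over by the previous one):
  37 = 2*13 + 11, so a_0 = 2.
  13 = 1*11 + 2, so a_1 = 1.
  11 = 5*2 + 1, so a_2 = 5.
  2 = 2*1 + 0, so a_3 = 2.
The remainder reaches 0 after 4 divisions, so the expansion has 4 partial quotients, read off in order.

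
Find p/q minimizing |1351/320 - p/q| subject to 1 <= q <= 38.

38/9

Expand x = 1351/320 as a continued fraction with the Euclidean algorithm:
  1351 = 4*320 + 71, so a_0 = 4.
  320 = 4*71 + 36, so a_1 = 4.
  71 = 1*36 + 35, so a_2 = 1.
  36 = 1*35 + 1, so a_3 = 1.
  35 = 35*1 + 0, so a_4 = 35.
so x = [4; 4, 1, 1, 35].
Convergents (p_i = a_i*p_{i-1} + p_{i-2}, q_i = a_i*q_{i-1} + q_{i-2} with p_{-2}=0, p_{-1}=1, q_{-2}=1, q_{-1}=0), until the denominator exceeds 38:
  i=0: a_0=4, p_0 = 4*1 + 0 = 4, q_0 = 4*0 + 1 = 1.
  i=1: a_1=4, p_1 = 4*4 + 1 = 17, q_1 = 4*1 + 0 = 4.
  i=2: a_2=1, p_2 = 1*17 + 4 = 21, q_2 = 1*4 + 1 = 5.
  i=3: a_3=1, p_3 = 1*21 + 17 = 38, q_3 = 1*5 + 4 = 9.
  i=4: a_4=35, p_4 = 35*38 + 21 = 1351, q_4 = 35*9 + 5 = 320.
q_4 = 320 > 38, so the last convergent with denominator <= 38 is p_3/q_3 = 38/9.
The closest fraction with denominator <= 38 is either p_3/q_3 or the intermediate fraction (k*p_3 + p_2)/(k*q_3 + q_2) with the largest k >= 1 whose denominator stays <= 38; these approach x as k grows, and every other convergent or intermediate fraction in range is farther away.
Largest k: floor((38 - q_2)/q_3) = floor((38 - 5)/9) = 3.
That gives (3*38 + 21)/(3*9 + 5) = 135/32.
Compare the errors: |x - 38/9| = |1351*9 - 38*320|/(320*9) = 1/2880, and |x - 135/32| = |1351*32 - 135*320|/(320*32) = 32/10240.
Cross-multiplying, 1*10240 = 10240 < 92160 = 32*2880, so 1/2880 is smaller: the convergent 38/9 is closer to x than 135/32.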